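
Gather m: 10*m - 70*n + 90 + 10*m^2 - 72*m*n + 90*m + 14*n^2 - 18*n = 10*m^2 + m*(100 - 72*n) + 14*n^2 - 88*n + 90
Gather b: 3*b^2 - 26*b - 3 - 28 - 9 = 3*b^2 - 26*b - 40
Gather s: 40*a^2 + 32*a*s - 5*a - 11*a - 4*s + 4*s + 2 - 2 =40*a^2 + 32*a*s - 16*a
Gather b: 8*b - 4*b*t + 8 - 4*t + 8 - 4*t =b*(8 - 4*t) - 8*t + 16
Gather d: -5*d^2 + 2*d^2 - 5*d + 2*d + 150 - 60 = -3*d^2 - 3*d + 90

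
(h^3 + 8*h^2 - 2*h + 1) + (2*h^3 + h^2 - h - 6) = 3*h^3 + 9*h^2 - 3*h - 5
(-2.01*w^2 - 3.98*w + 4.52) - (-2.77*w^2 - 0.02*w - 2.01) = 0.76*w^2 - 3.96*w + 6.53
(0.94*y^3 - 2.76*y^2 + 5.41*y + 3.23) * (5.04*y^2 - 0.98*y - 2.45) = 4.7376*y^5 - 14.8316*y^4 + 27.6682*y^3 + 17.7394*y^2 - 16.4199*y - 7.9135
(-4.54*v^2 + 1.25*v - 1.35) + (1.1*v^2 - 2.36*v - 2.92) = -3.44*v^2 - 1.11*v - 4.27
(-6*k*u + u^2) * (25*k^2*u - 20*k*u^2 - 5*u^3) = -150*k^3*u^2 + 145*k^2*u^3 + 10*k*u^4 - 5*u^5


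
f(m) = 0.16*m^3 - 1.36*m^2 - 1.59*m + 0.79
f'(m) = 0.48*m^2 - 2.72*m - 1.59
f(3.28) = -13.41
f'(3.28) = -5.35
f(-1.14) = 0.60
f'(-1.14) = 2.13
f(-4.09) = -26.40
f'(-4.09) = 17.56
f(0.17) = 0.48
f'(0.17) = -2.04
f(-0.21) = 1.06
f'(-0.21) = -1.00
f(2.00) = -6.55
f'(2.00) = -5.11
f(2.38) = -8.54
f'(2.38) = -5.34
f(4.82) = -20.55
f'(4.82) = -3.55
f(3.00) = -11.90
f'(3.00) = -5.43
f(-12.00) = -452.45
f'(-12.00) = 100.17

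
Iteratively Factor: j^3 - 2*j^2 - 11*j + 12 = (j - 4)*(j^2 + 2*j - 3) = (j - 4)*(j + 3)*(j - 1)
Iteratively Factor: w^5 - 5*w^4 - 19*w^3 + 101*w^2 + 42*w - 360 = (w - 3)*(w^4 - 2*w^3 - 25*w^2 + 26*w + 120) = (w - 3)*(w + 2)*(w^3 - 4*w^2 - 17*w + 60) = (w - 3)^2*(w + 2)*(w^2 - w - 20) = (w - 5)*(w - 3)^2*(w + 2)*(w + 4)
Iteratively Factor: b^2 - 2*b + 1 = (b - 1)*(b - 1)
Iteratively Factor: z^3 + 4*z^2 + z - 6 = (z + 2)*(z^2 + 2*z - 3) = (z + 2)*(z + 3)*(z - 1)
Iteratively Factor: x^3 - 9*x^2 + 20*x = (x - 5)*(x^2 - 4*x) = x*(x - 5)*(x - 4)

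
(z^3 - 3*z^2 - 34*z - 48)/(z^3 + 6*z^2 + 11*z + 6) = (z - 8)/(z + 1)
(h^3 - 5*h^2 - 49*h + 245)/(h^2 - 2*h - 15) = (h^2 - 49)/(h + 3)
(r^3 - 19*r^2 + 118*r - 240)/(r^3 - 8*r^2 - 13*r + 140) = (r^2 - 14*r + 48)/(r^2 - 3*r - 28)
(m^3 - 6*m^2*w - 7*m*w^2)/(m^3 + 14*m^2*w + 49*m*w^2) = (m^2 - 6*m*w - 7*w^2)/(m^2 + 14*m*w + 49*w^2)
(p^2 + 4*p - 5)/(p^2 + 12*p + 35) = (p - 1)/(p + 7)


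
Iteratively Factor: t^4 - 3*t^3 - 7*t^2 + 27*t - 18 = (t + 3)*(t^3 - 6*t^2 + 11*t - 6) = (t - 2)*(t + 3)*(t^2 - 4*t + 3) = (t - 3)*(t - 2)*(t + 3)*(t - 1)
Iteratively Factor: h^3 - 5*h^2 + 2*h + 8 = (h + 1)*(h^2 - 6*h + 8) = (h - 2)*(h + 1)*(h - 4)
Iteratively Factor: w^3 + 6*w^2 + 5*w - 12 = (w + 3)*(w^2 + 3*w - 4) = (w - 1)*(w + 3)*(w + 4)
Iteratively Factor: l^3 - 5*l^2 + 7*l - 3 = (l - 3)*(l^2 - 2*l + 1) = (l - 3)*(l - 1)*(l - 1)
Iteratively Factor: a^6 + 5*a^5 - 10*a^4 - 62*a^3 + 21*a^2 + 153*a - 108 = (a - 1)*(a^5 + 6*a^4 - 4*a^3 - 66*a^2 - 45*a + 108) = (a - 3)*(a - 1)*(a^4 + 9*a^3 + 23*a^2 + 3*a - 36) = (a - 3)*(a - 1)*(a + 4)*(a^3 + 5*a^2 + 3*a - 9) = (a - 3)*(a - 1)*(a + 3)*(a + 4)*(a^2 + 2*a - 3) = (a - 3)*(a - 1)^2*(a + 3)*(a + 4)*(a + 3)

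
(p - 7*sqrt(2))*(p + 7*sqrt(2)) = p^2 - 98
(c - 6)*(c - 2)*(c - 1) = c^3 - 9*c^2 + 20*c - 12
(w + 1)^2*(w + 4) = w^3 + 6*w^2 + 9*w + 4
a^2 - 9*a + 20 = (a - 5)*(a - 4)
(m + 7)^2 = m^2 + 14*m + 49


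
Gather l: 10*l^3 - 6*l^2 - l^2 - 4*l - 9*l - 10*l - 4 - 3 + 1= 10*l^3 - 7*l^2 - 23*l - 6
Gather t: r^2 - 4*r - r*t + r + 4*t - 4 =r^2 - 3*r + t*(4 - r) - 4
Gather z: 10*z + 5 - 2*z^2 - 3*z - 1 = -2*z^2 + 7*z + 4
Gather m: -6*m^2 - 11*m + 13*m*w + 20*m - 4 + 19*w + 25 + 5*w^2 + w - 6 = -6*m^2 + m*(13*w + 9) + 5*w^2 + 20*w + 15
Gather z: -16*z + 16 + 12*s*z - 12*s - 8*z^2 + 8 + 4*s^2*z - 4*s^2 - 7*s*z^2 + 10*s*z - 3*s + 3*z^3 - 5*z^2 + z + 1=-4*s^2 - 15*s + 3*z^3 + z^2*(-7*s - 13) + z*(4*s^2 + 22*s - 15) + 25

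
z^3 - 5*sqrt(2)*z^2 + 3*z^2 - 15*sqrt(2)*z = z*(z + 3)*(z - 5*sqrt(2))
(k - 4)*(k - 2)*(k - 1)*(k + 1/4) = k^4 - 27*k^3/4 + 49*k^2/4 - 9*k/2 - 2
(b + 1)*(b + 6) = b^2 + 7*b + 6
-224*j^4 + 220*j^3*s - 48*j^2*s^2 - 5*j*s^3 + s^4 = (-8*j + s)*(-2*j + s)^2*(7*j + s)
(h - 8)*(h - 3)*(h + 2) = h^3 - 9*h^2 + 2*h + 48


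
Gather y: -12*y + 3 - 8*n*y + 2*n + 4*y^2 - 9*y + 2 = 2*n + 4*y^2 + y*(-8*n - 21) + 5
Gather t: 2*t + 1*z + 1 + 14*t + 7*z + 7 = 16*t + 8*z + 8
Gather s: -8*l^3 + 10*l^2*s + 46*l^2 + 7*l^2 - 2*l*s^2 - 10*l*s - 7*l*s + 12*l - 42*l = -8*l^3 + 53*l^2 - 2*l*s^2 - 30*l + s*(10*l^2 - 17*l)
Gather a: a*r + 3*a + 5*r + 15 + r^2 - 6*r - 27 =a*(r + 3) + r^2 - r - 12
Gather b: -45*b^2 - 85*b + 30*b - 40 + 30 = -45*b^2 - 55*b - 10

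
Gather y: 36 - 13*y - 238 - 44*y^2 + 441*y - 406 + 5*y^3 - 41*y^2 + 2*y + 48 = 5*y^3 - 85*y^2 + 430*y - 560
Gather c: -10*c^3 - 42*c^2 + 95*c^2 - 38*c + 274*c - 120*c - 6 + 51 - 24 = -10*c^3 + 53*c^2 + 116*c + 21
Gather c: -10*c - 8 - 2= -10*c - 10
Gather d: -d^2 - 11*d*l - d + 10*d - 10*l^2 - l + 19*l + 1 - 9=-d^2 + d*(9 - 11*l) - 10*l^2 + 18*l - 8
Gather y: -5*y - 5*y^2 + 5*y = -5*y^2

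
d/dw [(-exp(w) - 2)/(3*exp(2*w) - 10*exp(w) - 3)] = (3*exp(2*w) + 12*exp(w) - 17)*exp(w)/(9*exp(4*w) - 60*exp(3*w) + 82*exp(2*w) + 60*exp(w) + 9)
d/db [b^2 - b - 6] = 2*b - 1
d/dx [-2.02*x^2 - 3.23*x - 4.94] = -4.04*x - 3.23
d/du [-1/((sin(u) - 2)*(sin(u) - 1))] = (2*sin(u) - 3)*cos(u)/((sin(u) - 2)^2*(sin(u) - 1)^2)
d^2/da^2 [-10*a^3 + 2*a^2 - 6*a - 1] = 4 - 60*a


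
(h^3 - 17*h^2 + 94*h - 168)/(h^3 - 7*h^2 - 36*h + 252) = (h - 4)/(h + 6)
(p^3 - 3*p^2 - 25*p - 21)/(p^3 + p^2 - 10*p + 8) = (p^3 - 3*p^2 - 25*p - 21)/(p^3 + p^2 - 10*p + 8)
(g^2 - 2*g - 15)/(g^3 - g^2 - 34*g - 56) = (-g^2 + 2*g + 15)/(-g^3 + g^2 + 34*g + 56)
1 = 1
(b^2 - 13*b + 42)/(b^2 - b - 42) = (b - 6)/(b + 6)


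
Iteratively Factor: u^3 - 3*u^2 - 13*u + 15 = (u - 5)*(u^2 + 2*u - 3) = (u - 5)*(u + 3)*(u - 1)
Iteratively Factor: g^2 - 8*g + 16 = (g - 4)*(g - 4)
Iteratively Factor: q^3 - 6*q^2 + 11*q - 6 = (q - 1)*(q^2 - 5*q + 6) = (q - 3)*(q - 1)*(q - 2)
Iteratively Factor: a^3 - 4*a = (a + 2)*(a^2 - 2*a) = a*(a + 2)*(a - 2)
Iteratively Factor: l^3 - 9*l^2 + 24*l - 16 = (l - 4)*(l^2 - 5*l + 4) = (l - 4)*(l - 1)*(l - 4)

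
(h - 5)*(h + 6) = h^2 + h - 30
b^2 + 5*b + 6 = (b + 2)*(b + 3)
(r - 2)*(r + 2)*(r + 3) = r^3 + 3*r^2 - 4*r - 12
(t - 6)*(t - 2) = t^2 - 8*t + 12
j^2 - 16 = (j - 4)*(j + 4)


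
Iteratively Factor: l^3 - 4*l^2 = (l)*(l^2 - 4*l) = l*(l - 4)*(l)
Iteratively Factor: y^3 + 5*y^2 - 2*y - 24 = (y + 3)*(y^2 + 2*y - 8) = (y + 3)*(y + 4)*(y - 2)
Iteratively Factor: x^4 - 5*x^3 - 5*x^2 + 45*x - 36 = (x - 4)*(x^3 - x^2 - 9*x + 9) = (x - 4)*(x - 1)*(x^2 - 9) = (x - 4)*(x - 1)*(x + 3)*(x - 3)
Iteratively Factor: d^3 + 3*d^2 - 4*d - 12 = (d + 2)*(d^2 + d - 6) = (d - 2)*(d + 2)*(d + 3)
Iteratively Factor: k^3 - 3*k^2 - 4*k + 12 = (k + 2)*(k^2 - 5*k + 6) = (k - 3)*(k + 2)*(k - 2)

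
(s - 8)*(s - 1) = s^2 - 9*s + 8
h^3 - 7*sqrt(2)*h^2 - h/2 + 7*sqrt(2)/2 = (h - 7*sqrt(2))*(h - sqrt(2)/2)*(h + sqrt(2)/2)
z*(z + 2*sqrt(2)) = z^2 + 2*sqrt(2)*z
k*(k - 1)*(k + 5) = k^3 + 4*k^2 - 5*k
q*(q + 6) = q^2 + 6*q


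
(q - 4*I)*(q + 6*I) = q^2 + 2*I*q + 24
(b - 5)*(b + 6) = b^2 + b - 30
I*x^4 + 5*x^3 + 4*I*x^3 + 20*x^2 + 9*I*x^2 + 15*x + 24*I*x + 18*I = (x + 3)*(x - 6*I)*(x + I)*(I*x + I)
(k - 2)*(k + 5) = k^2 + 3*k - 10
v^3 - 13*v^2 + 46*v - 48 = (v - 8)*(v - 3)*(v - 2)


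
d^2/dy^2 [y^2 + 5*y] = 2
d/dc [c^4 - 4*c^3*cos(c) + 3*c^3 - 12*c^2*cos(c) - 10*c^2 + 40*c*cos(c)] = 4*c^3*sin(c) + 4*c^3 - 12*sqrt(2)*c^2*cos(c + pi/4) + 9*c^2 - 40*c*sin(c) - 24*c*cos(c) - 20*c + 40*cos(c)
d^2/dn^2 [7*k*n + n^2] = 2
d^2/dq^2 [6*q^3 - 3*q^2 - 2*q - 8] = 36*q - 6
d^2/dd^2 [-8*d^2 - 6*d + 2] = -16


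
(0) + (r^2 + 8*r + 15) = r^2 + 8*r + 15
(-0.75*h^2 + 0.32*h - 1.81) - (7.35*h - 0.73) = -0.75*h^2 - 7.03*h - 1.08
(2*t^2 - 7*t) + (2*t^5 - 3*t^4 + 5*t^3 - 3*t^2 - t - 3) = 2*t^5 - 3*t^4 + 5*t^3 - t^2 - 8*t - 3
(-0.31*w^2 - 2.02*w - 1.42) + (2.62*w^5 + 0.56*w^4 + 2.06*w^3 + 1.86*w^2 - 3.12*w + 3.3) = 2.62*w^5 + 0.56*w^4 + 2.06*w^3 + 1.55*w^2 - 5.14*w + 1.88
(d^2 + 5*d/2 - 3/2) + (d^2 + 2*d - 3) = 2*d^2 + 9*d/2 - 9/2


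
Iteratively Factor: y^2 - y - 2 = (y - 2)*(y + 1)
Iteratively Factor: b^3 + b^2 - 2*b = (b - 1)*(b^2 + 2*b) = (b - 1)*(b + 2)*(b)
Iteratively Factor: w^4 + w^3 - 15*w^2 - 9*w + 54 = (w + 3)*(w^3 - 2*w^2 - 9*w + 18) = (w + 3)^2*(w^2 - 5*w + 6) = (w - 3)*(w + 3)^2*(w - 2)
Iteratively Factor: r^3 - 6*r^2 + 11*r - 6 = (r - 1)*(r^2 - 5*r + 6) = (r - 3)*(r - 1)*(r - 2)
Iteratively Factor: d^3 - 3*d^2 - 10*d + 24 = (d - 2)*(d^2 - d - 12) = (d - 4)*(d - 2)*(d + 3)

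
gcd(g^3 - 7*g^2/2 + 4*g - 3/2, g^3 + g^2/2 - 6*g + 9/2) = g^2 - 5*g/2 + 3/2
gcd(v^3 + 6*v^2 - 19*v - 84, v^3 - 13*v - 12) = v^2 - v - 12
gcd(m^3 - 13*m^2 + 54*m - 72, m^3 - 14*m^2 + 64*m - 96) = m^2 - 10*m + 24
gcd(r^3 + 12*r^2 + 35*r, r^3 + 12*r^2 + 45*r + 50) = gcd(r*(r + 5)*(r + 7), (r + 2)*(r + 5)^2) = r + 5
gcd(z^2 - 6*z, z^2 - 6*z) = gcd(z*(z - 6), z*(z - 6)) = z^2 - 6*z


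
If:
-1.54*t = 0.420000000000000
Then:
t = -0.27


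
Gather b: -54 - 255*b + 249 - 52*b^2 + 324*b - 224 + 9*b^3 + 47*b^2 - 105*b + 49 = 9*b^3 - 5*b^2 - 36*b + 20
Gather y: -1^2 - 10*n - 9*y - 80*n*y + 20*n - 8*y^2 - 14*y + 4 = 10*n - 8*y^2 + y*(-80*n - 23) + 3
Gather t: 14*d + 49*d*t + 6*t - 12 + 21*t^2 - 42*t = 14*d + 21*t^2 + t*(49*d - 36) - 12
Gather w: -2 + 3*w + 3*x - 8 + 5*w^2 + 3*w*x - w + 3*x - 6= 5*w^2 + w*(3*x + 2) + 6*x - 16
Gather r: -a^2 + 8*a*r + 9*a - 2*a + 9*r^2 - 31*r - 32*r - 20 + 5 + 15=-a^2 + 7*a + 9*r^2 + r*(8*a - 63)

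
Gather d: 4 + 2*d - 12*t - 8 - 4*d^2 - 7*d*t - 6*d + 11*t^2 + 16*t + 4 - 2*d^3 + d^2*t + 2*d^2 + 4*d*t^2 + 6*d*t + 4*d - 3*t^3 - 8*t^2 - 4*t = -2*d^3 + d^2*(t - 2) + d*(4*t^2 - t) - 3*t^3 + 3*t^2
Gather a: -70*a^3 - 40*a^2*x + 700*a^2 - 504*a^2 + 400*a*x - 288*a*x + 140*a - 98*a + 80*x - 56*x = -70*a^3 + a^2*(196 - 40*x) + a*(112*x + 42) + 24*x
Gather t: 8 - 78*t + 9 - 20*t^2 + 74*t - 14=-20*t^2 - 4*t + 3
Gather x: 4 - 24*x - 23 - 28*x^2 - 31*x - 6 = -28*x^2 - 55*x - 25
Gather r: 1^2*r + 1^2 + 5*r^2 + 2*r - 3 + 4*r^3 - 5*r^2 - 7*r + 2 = 4*r^3 - 4*r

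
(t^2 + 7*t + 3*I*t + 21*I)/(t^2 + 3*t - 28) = (t + 3*I)/(t - 4)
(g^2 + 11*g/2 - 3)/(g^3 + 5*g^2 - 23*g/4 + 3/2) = 2/(2*g - 1)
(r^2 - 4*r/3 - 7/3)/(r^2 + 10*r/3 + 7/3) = (3*r - 7)/(3*r + 7)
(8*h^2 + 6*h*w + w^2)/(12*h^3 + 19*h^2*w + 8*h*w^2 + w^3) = (2*h + w)/(3*h^2 + 4*h*w + w^2)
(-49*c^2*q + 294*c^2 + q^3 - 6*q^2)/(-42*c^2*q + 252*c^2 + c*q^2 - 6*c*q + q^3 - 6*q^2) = (-7*c + q)/(-6*c + q)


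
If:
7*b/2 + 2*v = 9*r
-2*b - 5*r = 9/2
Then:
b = -20*v/71 - 81/71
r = 8*v/71 - 63/142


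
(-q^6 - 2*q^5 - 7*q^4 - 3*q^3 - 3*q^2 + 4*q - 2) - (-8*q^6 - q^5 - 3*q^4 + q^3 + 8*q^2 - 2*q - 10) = 7*q^6 - q^5 - 4*q^4 - 4*q^3 - 11*q^2 + 6*q + 8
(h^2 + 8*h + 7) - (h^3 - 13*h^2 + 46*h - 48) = -h^3 + 14*h^2 - 38*h + 55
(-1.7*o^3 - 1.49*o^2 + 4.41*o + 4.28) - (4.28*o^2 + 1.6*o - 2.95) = -1.7*o^3 - 5.77*o^2 + 2.81*o + 7.23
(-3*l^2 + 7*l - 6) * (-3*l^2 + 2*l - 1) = 9*l^4 - 27*l^3 + 35*l^2 - 19*l + 6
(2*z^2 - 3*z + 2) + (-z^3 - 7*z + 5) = -z^3 + 2*z^2 - 10*z + 7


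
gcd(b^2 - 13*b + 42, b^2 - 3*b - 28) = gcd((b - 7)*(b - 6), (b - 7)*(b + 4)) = b - 7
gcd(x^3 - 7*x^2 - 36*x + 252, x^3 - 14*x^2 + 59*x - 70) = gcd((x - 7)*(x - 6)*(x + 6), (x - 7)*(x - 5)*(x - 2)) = x - 7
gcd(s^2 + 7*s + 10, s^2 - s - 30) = s + 5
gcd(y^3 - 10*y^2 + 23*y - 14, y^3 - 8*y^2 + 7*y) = y^2 - 8*y + 7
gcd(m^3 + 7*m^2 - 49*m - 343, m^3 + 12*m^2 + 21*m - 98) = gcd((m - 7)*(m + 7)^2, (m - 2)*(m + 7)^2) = m^2 + 14*m + 49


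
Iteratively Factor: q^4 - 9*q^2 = (q - 3)*(q^3 + 3*q^2) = q*(q - 3)*(q^2 + 3*q) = q*(q - 3)*(q + 3)*(q)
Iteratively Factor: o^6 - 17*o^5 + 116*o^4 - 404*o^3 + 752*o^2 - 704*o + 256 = (o - 1)*(o^5 - 16*o^4 + 100*o^3 - 304*o^2 + 448*o - 256) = (o - 2)*(o - 1)*(o^4 - 14*o^3 + 72*o^2 - 160*o + 128) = (o - 4)*(o - 2)*(o - 1)*(o^3 - 10*o^2 + 32*o - 32) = (o - 4)^2*(o - 2)*(o - 1)*(o^2 - 6*o + 8) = (o - 4)^3*(o - 2)*(o - 1)*(o - 2)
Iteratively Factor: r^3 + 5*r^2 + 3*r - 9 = (r + 3)*(r^2 + 2*r - 3) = (r + 3)^2*(r - 1)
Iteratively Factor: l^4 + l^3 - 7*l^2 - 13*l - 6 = (l + 1)*(l^3 - 7*l - 6) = (l + 1)*(l + 2)*(l^2 - 2*l - 3) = (l - 3)*(l + 1)*(l + 2)*(l + 1)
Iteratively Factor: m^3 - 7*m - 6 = (m + 2)*(m^2 - 2*m - 3) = (m - 3)*(m + 2)*(m + 1)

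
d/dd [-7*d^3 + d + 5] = 1 - 21*d^2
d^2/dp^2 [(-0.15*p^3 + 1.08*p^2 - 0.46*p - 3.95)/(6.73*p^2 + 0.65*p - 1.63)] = (-1.4210854715202e-14*p^5 - 54.536108*p^3 - 1001.403228*p^2 - 136.343784*p - 85.235796)/(304.821217*p^6 + 88.321155*p^5 - 212.952006*p^4 - 42.507985*p^3 + 51.576786*p^2 + 5.180955*p - 4.330747)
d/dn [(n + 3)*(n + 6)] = 2*n + 9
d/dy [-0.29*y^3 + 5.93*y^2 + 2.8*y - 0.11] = -0.87*y^2 + 11.86*y + 2.8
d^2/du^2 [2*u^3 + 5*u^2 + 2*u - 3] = 12*u + 10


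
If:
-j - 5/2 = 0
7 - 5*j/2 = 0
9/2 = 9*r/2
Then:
No Solution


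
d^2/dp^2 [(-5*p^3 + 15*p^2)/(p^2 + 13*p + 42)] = 20*(-83*p^3 - 1008*p^2 - 2646*p + 2646)/(p^6 + 39*p^5 + 633*p^4 + 5473*p^3 + 26586*p^2 + 68796*p + 74088)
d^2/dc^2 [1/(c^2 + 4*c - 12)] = 2*(-c^2 - 4*c + 4*(c + 2)^2 + 12)/(c^2 + 4*c - 12)^3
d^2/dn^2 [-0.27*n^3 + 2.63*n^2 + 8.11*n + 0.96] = 5.26 - 1.62*n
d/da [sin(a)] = cos(a)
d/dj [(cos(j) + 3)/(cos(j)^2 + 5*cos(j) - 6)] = (cos(j)^2 + 6*cos(j) + 21)*sin(j)/(cos(j)^2 + 5*cos(j) - 6)^2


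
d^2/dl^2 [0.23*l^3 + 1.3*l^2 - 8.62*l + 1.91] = 1.38*l + 2.6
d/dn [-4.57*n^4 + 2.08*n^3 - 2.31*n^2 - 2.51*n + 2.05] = -18.28*n^3 + 6.24*n^2 - 4.62*n - 2.51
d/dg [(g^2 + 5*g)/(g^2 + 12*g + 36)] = (7*g + 30)/(g^3 + 18*g^2 + 108*g + 216)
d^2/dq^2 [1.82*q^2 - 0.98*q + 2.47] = 3.64000000000000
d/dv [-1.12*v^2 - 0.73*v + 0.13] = -2.24*v - 0.73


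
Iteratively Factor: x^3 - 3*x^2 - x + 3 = (x + 1)*(x^2 - 4*x + 3) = (x - 1)*(x + 1)*(x - 3)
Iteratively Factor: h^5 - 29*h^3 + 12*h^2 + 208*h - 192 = (h + 4)*(h^4 - 4*h^3 - 13*h^2 + 64*h - 48) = (h - 1)*(h + 4)*(h^3 - 3*h^2 - 16*h + 48) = (h - 3)*(h - 1)*(h + 4)*(h^2 - 16) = (h - 4)*(h - 3)*(h - 1)*(h + 4)*(h + 4)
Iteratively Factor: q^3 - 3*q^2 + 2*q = (q)*(q^2 - 3*q + 2) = q*(q - 1)*(q - 2)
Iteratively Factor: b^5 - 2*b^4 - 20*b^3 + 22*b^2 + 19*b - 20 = (b + 4)*(b^4 - 6*b^3 + 4*b^2 + 6*b - 5) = (b - 1)*(b + 4)*(b^3 - 5*b^2 - b + 5) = (b - 5)*(b - 1)*(b + 4)*(b^2 - 1) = (b - 5)*(b - 1)^2*(b + 4)*(b + 1)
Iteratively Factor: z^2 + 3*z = (z + 3)*(z)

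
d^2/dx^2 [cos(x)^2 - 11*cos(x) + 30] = 11*cos(x) - 2*cos(2*x)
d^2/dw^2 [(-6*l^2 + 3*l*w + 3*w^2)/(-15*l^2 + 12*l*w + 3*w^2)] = -6*l/(125*l^3 + 75*l^2*w + 15*l*w^2 + w^3)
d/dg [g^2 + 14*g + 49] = 2*g + 14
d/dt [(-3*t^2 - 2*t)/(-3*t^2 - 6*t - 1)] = 2*(6*t^2 + 3*t + 1)/(9*t^4 + 36*t^3 + 42*t^2 + 12*t + 1)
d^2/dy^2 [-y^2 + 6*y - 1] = -2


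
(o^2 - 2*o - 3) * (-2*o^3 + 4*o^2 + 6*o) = -2*o^5 + 8*o^4 + 4*o^3 - 24*o^2 - 18*o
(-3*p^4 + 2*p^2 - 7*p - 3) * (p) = -3*p^5 + 2*p^3 - 7*p^2 - 3*p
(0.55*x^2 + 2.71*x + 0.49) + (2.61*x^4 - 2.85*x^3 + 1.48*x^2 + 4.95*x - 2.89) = 2.61*x^4 - 2.85*x^3 + 2.03*x^2 + 7.66*x - 2.4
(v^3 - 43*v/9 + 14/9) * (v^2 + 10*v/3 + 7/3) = v^5 + 10*v^4/3 - 22*v^3/9 - 388*v^2/27 - 161*v/27 + 98/27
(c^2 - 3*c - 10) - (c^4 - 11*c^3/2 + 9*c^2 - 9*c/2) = -c^4 + 11*c^3/2 - 8*c^2 + 3*c/2 - 10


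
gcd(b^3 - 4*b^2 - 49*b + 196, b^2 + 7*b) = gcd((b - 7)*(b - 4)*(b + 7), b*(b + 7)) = b + 7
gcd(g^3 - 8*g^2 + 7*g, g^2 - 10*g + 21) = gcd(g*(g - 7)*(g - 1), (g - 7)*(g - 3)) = g - 7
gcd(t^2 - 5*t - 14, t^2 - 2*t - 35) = t - 7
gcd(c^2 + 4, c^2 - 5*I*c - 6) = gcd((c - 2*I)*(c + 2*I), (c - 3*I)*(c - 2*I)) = c - 2*I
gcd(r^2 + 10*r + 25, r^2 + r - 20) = r + 5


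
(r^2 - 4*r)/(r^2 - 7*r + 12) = r/(r - 3)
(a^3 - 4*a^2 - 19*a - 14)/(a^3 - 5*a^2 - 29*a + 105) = (a^2 + 3*a + 2)/(a^2 + 2*a - 15)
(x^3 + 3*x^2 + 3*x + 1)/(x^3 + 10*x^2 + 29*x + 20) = (x^2 + 2*x + 1)/(x^2 + 9*x + 20)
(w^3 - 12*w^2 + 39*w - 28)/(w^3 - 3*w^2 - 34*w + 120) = (w^2 - 8*w + 7)/(w^2 + w - 30)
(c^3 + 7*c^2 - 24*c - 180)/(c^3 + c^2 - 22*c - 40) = (c^2 + 12*c + 36)/(c^2 + 6*c + 8)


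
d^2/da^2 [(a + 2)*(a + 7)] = 2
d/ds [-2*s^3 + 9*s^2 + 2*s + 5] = -6*s^2 + 18*s + 2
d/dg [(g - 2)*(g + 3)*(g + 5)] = 3*g^2 + 12*g - 1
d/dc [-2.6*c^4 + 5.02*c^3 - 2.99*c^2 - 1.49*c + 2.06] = -10.4*c^3 + 15.06*c^2 - 5.98*c - 1.49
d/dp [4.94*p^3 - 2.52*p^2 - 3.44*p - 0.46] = 14.82*p^2 - 5.04*p - 3.44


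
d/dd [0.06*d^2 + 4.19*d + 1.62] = 0.12*d + 4.19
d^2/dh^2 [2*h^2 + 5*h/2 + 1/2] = 4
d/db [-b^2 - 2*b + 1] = -2*b - 2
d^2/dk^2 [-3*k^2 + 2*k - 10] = -6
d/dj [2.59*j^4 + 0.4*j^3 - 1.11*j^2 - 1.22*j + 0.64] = 10.36*j^3 + 1.2*j^2 - 2.22*j - 1.22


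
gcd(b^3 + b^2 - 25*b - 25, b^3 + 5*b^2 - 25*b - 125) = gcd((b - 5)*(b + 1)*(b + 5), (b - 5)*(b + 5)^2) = b^2 - 25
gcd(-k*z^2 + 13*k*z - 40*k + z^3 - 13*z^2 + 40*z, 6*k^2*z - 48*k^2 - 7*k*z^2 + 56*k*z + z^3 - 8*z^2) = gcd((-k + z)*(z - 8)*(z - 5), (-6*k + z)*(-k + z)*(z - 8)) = -k*z + 8*k + z^2 - 8*z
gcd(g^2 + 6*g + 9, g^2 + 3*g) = g + 3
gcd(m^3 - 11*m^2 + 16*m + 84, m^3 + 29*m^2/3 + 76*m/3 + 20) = m + 2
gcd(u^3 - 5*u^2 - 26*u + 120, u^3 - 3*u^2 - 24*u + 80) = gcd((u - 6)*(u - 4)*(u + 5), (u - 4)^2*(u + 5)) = u^2 + u - 20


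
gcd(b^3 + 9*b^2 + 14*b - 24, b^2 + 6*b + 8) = b + 4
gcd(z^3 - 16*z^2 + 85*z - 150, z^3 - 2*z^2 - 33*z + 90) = z - 5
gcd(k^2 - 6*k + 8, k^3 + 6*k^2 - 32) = k - 2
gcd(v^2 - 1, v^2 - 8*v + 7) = v - 1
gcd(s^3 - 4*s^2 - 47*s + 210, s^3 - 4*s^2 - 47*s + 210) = s^3 - 4*s^2 - 47*s + 210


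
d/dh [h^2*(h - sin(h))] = h*(-h*cos(h) + 3*h - 2*sin(h))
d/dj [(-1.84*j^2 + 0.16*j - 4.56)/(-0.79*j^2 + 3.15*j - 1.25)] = (-5.6696*j^2 - 2.6048*j + 14.164)/(0.6241*j^4 - 4.977*j^3 + 11.8975*j^2 - 7.875*j + 1.5625)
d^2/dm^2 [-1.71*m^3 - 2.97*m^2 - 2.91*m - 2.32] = -10.26*m - 5.94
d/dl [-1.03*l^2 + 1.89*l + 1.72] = 1.89 - 2.06*l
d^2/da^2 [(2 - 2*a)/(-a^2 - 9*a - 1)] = 4*((a - 1)*(2*a + 9)^2 - (3*a + 8)*(a^2 + 9*a + 1))/(a^2 + 9*a + 1)^3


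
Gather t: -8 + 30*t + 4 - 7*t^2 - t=-7*t^2 + 29*t - 4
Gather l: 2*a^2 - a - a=2*a^2 - 2*a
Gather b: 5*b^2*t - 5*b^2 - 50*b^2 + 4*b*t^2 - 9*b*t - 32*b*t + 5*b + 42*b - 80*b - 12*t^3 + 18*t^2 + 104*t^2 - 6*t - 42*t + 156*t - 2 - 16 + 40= b^2*(5*t - 55) + b*(4*t^2 - 41*t - 33) - 12*t^3 + 122*t^2 + 108*t + 22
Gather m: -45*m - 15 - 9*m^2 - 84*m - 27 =-9*m^2 - 129*m - 42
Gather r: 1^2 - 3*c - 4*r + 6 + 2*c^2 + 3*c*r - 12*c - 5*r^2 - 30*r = 2*c^2 - 15*c - 5*r^2 + r*(3*c - 34) + 7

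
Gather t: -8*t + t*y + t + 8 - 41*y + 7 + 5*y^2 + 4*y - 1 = t*(y - 7) + 5*y^2 - 37*y + 14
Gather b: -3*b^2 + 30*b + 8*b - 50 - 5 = -3*b^2 + 38*b - 55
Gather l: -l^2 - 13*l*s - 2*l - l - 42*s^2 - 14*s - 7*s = -l^2 + l*(-13*s - 3) - 42*s^2 - 21*s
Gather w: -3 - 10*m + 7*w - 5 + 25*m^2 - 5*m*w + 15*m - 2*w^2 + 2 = 25*m^2 + 5*m - 2*w^2 + w*(7 - 5*m) - 6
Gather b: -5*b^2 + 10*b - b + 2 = -5*b^2 + 9*b + 2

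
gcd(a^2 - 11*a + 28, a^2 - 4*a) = a - 4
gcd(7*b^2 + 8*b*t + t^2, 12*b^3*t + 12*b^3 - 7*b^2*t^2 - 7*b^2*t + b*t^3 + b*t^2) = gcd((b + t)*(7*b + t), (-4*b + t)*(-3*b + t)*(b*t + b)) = 1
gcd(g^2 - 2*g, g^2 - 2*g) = g^2 - 2*g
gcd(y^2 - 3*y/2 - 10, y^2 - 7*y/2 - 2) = y - 4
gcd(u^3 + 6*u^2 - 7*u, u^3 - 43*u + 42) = u^2 + 6*u - 7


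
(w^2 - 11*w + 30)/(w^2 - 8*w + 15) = (w - 6)/(w - 3)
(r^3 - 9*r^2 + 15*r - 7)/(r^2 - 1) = (r^2 - 8*r + 7)/(r + 1)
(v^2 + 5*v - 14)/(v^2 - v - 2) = (v + 7)/(v + 1)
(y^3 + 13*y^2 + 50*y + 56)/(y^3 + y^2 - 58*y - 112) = (y + 4)/(y - 8)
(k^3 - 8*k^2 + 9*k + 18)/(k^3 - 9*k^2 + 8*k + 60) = (k^2 - 2*k - 3)/(k^2 - 3*k - 10)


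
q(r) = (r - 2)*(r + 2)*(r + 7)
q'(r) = (r - 2)*(r + 2) + (r - 2)*(r + 7) + (r + 2)*(r + 7)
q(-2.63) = 12.75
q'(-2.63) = -20.07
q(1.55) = -13.66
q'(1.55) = 24.91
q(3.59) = 94.12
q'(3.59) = 84.92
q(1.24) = -20.29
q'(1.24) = 17.97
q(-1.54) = -8.89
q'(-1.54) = -18.45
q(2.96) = 47.43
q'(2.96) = 63.72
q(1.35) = -18.18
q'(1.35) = 20.37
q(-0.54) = -23.96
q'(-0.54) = -10.69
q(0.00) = -28.00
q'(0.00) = -4.00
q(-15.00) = -1768.00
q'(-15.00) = 461.00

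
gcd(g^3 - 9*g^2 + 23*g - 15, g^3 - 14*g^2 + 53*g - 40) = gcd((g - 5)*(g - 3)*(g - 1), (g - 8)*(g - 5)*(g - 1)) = g^2 - 6*g + 5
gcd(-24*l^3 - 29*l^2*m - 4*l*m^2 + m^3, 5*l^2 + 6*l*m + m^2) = l + m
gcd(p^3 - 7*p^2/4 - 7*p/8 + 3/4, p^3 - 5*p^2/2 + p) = p^2 - 5*p/2 + 1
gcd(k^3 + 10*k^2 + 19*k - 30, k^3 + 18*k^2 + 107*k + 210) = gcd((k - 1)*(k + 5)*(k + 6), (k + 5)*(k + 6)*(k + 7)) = k^2 + 11*k + 30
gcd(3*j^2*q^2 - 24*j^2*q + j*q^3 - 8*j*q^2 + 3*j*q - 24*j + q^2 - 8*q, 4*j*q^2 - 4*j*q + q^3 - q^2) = 1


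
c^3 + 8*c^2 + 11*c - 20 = (c - 1)*(c + 4)*(c + 5)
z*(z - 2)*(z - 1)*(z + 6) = z^4 + 3*z^3 - 16*z^2 + 12*z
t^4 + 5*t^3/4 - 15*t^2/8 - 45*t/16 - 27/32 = (t - 3/2)*(t + 1/2)*(t + 3/4)*(t + 3/2)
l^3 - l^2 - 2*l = l*(l - 2)*(l + 1)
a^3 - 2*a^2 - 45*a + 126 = (a - 6)*(a - 3)*(a + 7)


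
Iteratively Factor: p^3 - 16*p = (p - 4)*(p^2 + 4*p) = (p - 4)*(p + 4)*(p)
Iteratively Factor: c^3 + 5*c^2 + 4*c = (c)*(c^2 + 5*c + 4) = c*(c + 1)*(c + 4)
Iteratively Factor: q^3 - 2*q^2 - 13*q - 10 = (q + 2)*(q^2 - 4*q - 5) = (q - 5)*(q + 2)*(q + 1)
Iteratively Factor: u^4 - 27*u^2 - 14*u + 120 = (u - 5)*(u^3 + 5*u^2 - 2*u - 24) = (u - 5)*(u + 3)*(u^2 + 2*u - 8) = (u - 5)*(u - 2)*(u + 3)*(u + 4)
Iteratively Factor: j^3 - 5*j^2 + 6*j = (j - 3)*(j^2 - 2*j) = j*(j - 3)*(j - 2)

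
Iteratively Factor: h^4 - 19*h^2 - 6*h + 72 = (h + 3)*(h^3 - 3*h^2 - 10*h + 24) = (h - 4)*(h + 3)*(h^2 + h - 6) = (h - 4)*(h - 2)*(h + 3)*(h + 3)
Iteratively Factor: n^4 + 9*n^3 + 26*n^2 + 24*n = (n + 2)*(n^3 + 7*n^2 + 12*n) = (n + 2)*(n + 4)*(n^2 + 3*n) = n*(n + 2)*(n + 4)*(n + 3)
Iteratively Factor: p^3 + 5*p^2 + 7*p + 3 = (p + 3)*(p^2 + 2*p + 1) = (p + 1)*(p + 3)*(p + 1)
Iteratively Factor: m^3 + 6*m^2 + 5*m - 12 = (m + 3)*(m^2 + 3*m - 4) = (m - 1)*(m + 3)*(m + 4)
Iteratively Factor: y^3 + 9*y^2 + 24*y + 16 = (y + 4)*(y^2 + 5*y + 4) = (y + 1)*(y + 4)*(y + 4)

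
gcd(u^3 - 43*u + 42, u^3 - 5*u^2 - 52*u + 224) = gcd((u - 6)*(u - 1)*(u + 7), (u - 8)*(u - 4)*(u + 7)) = u + 7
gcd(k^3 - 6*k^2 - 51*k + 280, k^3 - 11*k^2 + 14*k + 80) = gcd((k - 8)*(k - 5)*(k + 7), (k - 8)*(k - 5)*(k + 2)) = k^2 - 13*k + 40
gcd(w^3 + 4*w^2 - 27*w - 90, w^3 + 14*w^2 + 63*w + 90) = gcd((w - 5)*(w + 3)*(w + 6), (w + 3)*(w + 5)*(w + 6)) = w^2 + 9*w + 18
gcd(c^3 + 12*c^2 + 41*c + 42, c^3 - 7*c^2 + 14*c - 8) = 1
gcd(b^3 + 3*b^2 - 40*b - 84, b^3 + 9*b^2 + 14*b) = b^2 + 9*b + 14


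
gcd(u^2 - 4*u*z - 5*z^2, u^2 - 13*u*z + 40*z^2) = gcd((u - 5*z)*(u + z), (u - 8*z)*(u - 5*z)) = -u + 5*z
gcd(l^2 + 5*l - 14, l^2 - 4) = l - 2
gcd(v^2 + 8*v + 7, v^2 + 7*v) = v + 7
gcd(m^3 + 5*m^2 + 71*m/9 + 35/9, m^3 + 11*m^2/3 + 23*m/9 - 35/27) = m^2 + 4*m + 35/9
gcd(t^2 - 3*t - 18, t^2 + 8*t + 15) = t + 3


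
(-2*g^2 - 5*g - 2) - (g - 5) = -2*g^2 - 6*g + 3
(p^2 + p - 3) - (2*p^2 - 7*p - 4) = -p^2 + 8*p + 1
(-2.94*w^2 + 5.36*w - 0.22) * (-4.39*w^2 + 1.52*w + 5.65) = 12.9066*w^4 - 27.9992*w^3 - 7.498*w^2 + 29.9496*w - 1.243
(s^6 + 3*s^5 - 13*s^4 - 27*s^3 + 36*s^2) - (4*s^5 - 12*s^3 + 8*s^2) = s^6 - s^5 - 13*s^4 - 15*s^3 + 28*s^2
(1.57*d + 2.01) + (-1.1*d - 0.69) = 0.47*d + 1.32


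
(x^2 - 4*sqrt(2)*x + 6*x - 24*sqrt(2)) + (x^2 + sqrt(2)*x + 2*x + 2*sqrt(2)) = 2*x^2 - 3*sqrt(2)*x + 8*x - 22*sqrt(2)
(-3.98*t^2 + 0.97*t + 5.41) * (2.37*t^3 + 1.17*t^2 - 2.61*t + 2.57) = -9.4326*t^5 - 2.3577*t^4 + 24.3444*t^3 - 6.4306*t^2 - 11.6272*t + 13.9037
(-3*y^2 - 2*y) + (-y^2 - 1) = -4*y^2 - 2*y - 1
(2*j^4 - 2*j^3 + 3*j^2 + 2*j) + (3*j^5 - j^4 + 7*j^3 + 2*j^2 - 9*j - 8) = 3*j^5 + j^4 + 5*j^3 + 5*j^2 - 7*j - 8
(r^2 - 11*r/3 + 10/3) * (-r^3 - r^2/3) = -r^5 + 10*r^4/3 - 19*r^3/9 - 10*r^2/9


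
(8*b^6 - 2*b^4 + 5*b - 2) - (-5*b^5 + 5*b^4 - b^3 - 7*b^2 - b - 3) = 8*b^6 + 5*b^5 - 7*b^4 + b^3 + 7*b^2 + 6*b + 1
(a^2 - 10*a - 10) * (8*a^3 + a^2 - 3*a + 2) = 8*a^5 - 79*a^4 - 93*a^3 + 22*a^2 + 10*a - 20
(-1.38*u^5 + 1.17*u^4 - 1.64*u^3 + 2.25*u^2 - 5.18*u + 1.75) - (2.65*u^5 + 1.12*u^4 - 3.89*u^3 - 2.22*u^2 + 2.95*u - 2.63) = -4.03*u^5 + 0.0499999999999998*u^4 + 2.25*u^3 + 4.47*u^2 - 8.13*u + 4.38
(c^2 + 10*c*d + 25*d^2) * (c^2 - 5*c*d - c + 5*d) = c^4 + 5*c^3*d - c^3 - 25*c^2*d^2 - 5*c^2*d - 125*c*d^3 + 25*c*d^2 + 125*d^3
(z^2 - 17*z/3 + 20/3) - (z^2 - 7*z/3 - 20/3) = 40/3 - 10*z/3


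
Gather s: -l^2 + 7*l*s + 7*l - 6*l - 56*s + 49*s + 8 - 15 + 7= -l^2 + l + s*(7*l - 7)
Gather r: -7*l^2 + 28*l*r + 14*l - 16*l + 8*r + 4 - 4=-7*l^2 - 2*l + r*(28*l + 8)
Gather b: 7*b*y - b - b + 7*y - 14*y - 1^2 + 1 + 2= b*(7*y - 2) - 7*y + 2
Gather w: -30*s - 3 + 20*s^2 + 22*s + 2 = 20*s^2 - 8*s - 1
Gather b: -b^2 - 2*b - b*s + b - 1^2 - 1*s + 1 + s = -b^2 + b*(-s - 1)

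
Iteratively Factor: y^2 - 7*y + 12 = (y - 4)*(y - 3)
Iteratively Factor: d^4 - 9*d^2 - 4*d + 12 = (d - 3)*(d^3 + 3*d^2 - 4) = (d - 3)*(d + 2)*(d^2 + d - 2) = (d - 3)*(d + 2)^2*(d - 1)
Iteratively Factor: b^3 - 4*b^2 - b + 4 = (b - 1)*(b^2 - 3*b - 4) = (b - 1)*(b + 1)*(b - 4)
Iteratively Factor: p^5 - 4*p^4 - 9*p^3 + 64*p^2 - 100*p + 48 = (p - 1)*(p^4 - 3*p^3 - 12*p^2 + 52*p - 48) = (p - 2)*(p - 1)*(p^3 - p^2 - 14*p + 24) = (p - 2)*(p - 1)*(p + 4)*(p^2 - 5*p + 6) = (p - 2)^2*(p - 1)*(p + 4)*(p - 3)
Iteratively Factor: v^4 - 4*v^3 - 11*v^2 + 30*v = (v + 3)*(v^3 - 7*v^2 + 10*v) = (v - 5)*(v + 3)*(v^2 - 2*v) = (v - 5)*(v - 2)*(v + 3)*(v)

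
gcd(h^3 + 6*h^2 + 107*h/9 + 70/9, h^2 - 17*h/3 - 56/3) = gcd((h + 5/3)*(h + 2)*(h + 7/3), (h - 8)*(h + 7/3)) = h + 7/3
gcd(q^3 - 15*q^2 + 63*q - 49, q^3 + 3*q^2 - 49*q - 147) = q - 7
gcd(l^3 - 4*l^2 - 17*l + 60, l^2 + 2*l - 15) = l - 3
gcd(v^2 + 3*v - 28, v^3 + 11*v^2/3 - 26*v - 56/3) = v^2 + 3*v - 28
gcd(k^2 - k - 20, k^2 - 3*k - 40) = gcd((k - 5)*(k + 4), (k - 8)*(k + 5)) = 1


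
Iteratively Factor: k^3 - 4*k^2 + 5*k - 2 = (k - 1)*(k^2 - 3*k + 2) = (k - 1)^2*(k - 2)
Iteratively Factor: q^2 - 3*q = (q)*(q - 3)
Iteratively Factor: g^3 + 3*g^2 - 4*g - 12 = (g - 2)*(g^2 + 5*g + 6) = (g - 2)*(g + 3)*(g + 2)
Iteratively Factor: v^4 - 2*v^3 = (v)*(v^3 - 2*v^2) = v*(v - 2)*(v^2) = v^2*(v - 2)*(v)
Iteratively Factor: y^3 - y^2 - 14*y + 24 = (y - 3)*(y^2 + 2*y - 8) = (y - 3)*(y - 2)*(y + 4)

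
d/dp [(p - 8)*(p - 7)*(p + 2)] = 3*p^2 - 26*p + 26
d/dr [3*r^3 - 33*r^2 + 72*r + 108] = 9*r^2 - 66*r + 72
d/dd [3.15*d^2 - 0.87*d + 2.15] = 6.3*d - 0.87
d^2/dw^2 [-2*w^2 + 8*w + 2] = -4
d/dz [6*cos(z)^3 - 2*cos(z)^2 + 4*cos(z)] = 2*(-9*cos(z)^2 + 2*cos(z) - 2)*sin(z)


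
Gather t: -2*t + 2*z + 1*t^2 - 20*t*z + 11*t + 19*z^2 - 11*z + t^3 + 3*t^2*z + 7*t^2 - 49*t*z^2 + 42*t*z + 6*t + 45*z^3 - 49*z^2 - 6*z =t^3 + t^2*(3*z + 8) + t*(-49*z^2 + 22*z + 15) + 45*z^3 - 30*z^2 - 15*z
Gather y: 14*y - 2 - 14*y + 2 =0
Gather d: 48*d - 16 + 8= 48*d - 8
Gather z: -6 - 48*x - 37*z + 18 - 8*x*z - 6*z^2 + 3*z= -48*x - 6*z^2 + z*(-8*x - 34) + 12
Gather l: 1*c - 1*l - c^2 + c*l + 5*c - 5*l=-c^2 + 6*c + l*(c - 6)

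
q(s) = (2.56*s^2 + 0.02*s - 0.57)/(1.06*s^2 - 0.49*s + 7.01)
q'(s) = (0.49 - 2.12*s)*(2.56*s^2 + 0.02*s - 0.57)/(1.06*s^2 - 0.49*s + 7.01)^2 + (5.12*s + 0.02)/(1.06*s^2 - 0.49*s + 7.01) = (-1.2756*s^2 + 37.0996*s - 0.1391)/(1.1236*s^4 - 1.0388*s^3 + 15.1013*s^2 - 6.8698*s + 49.1401)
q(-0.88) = 0.17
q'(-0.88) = -0.49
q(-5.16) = 1.79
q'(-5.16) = -0.16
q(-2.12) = 0.85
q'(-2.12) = -0.51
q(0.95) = 0.23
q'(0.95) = 0.60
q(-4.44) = 1.66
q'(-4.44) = -0.21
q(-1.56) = 0.54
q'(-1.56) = -0.57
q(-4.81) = 1.73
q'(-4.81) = -0.18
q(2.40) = 1.19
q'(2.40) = 0.57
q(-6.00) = 1.90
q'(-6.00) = -0.12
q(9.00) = 2.34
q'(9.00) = 0.03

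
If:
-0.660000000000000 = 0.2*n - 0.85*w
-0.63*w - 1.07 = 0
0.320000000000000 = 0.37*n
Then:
No Solution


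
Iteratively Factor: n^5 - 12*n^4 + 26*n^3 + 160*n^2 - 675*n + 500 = (n + 4)*(n^4 - 16*n^3 + 90*n^2 - 200*n + 125) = (n - 5)*(n + 4)*(n^3 - 11*n^2 + 35*n - 25) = (n - 5)^2*(n + 4)*(n^2 - 6*n + 5) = (n - 5)^2*(n - 1)*(n + 4)*(n - 5)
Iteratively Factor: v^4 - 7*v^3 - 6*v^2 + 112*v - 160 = (v - 4)*(v^3 - 3*v^2 - 18*v + 40) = (v - 4)*(v + 4)*(v^2 - 7*v + 10) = (v - 4)*(v - 2)*(v + 4)*(v - 5)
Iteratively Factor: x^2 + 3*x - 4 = (x + 4)*(x - 1)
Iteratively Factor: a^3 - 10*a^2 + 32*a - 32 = (a - 2)*(a^2 - 8*a + 16) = (a - 4)*(a - 2)*(a - 4)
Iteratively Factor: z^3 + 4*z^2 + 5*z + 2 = (z + 2)*(z^2 + 2*z + 1) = (z + 1)*(z + 2)*(z + 1)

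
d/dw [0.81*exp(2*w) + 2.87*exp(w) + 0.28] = (1.62*exp(w) + 2.87)*exp(w)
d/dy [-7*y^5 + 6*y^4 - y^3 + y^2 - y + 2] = -35*y^4 + 24*y^3 - 3*y^2 + 2*y - 1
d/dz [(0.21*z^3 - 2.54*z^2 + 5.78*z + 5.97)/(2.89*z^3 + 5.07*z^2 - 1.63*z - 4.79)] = (8.4053*z^4 - 34.093*z^3 - 79.942*z^2 - 36.2026*z - 17.9551)/(8.3521*z^6 + 29.3046*z^5 + 16.2835*z^4 - 44.2144*z^3 - 45.9137*z^2 + 15.6154*z + 22.9441)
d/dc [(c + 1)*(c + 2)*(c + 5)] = 3*c^2 + 16*c + 17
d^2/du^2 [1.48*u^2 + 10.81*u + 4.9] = 2.96000000000000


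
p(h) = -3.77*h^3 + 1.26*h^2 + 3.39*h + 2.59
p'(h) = -11.31*h^2 + 2.52*h + 3.39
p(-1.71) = 19.33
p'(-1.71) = -33.99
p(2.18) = -23.09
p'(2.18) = -44.87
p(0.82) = 4.14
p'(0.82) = -2.15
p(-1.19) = 6.69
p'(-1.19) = -15.62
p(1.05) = 3.17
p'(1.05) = -6.43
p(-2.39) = 53.15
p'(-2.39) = -67.24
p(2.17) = -22.64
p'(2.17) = -44.40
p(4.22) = -243.99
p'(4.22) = -187.39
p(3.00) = -77.69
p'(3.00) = -90.84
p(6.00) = -746.03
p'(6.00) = -388.65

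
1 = 1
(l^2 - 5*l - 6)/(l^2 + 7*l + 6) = (l - 6)/(l + 6)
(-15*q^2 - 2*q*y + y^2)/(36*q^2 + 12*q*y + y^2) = (-15*q^2 - 2*q*y + y^2)/(36*q^2 + 12*q*y + y^2)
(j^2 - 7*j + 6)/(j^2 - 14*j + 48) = (j - 1)/(j - 8)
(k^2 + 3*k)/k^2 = (k + 3)/k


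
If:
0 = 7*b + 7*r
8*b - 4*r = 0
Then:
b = 0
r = 0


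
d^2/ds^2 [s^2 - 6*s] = 2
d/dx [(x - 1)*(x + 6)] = 2*x + 5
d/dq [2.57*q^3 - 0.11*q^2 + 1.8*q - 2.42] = 7.71*q^2 - 0.22*q + 1.8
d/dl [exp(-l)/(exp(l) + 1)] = (-2*exp(l) - 1)*exp(-l)/(exp(2*l) + 2*exp(l) + 1)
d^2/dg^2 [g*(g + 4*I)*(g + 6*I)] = 6*g + 20*I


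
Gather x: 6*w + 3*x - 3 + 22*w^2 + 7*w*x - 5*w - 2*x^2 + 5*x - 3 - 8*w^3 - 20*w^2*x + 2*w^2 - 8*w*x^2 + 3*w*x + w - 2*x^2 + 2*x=-8*w^3 + 24*w^2 + 2*w + x^2*(-8*w - 4) + x*(-20*w^2 + 10*w + 10) - 6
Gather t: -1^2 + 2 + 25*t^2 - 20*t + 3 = 25*t^2 - 20*t + 4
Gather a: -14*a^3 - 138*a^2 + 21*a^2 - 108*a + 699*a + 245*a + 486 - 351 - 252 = -14*a^3 - 117*a^2 + 836*a - 117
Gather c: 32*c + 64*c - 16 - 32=96*c - 48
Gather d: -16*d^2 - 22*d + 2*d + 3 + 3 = -16*d^2 - 20*d + 6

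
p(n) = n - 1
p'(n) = 1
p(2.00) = 1.00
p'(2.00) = 1.00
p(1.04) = 0.04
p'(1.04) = 1.00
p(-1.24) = -2.24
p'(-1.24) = 1.00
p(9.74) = 8.74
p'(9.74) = 1.00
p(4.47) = 3.47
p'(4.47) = 1.00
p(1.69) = 0.69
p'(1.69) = 1.00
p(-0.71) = -1.71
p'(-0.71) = 1.00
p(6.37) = 5.37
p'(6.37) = 1.00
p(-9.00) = -10.00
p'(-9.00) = 1.00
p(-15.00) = -16.00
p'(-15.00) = 1.00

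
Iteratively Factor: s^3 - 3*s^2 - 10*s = (s)*(s^2 - 3*s - 10) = s*(s + 2)*(s - 5)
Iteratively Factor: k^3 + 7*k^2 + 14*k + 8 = (k + 1)*(k^2 + 6*k + 8) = (k + 1)*(k + 2)*(k + 4)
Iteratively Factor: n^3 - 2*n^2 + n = (n - 1)*(n^2 - n) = n*(n - 1)*(n - 1)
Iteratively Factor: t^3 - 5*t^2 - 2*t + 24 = (t + 2)*(t^2 - 7*t + 12) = (t - 4)*(t + 2)*(t - 3)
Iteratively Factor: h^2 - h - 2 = (h + 1)*(h - 2)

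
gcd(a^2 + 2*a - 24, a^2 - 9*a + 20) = a - 4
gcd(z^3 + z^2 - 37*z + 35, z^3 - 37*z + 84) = z + 7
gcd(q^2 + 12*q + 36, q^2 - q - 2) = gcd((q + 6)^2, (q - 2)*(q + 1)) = 1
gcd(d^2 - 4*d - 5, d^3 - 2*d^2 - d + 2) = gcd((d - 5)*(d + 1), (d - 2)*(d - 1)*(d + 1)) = d + 1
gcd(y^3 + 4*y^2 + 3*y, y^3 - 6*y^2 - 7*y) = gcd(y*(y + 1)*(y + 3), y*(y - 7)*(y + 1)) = y^2 + y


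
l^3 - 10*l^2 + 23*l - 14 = (l - 7)*(l - 2)*(l - 1)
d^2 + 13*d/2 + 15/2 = (d + 3/2)*(d + 5)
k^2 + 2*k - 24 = (k - 4)*(k + 6)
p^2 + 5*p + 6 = (p + 2)*(p + 3)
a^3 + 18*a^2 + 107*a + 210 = (a + 5)*(a + 6)*(a + 7)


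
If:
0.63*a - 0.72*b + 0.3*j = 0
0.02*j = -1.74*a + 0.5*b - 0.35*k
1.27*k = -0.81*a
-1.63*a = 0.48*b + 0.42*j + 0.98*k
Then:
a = 0.00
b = 0.00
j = 0.00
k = 0.00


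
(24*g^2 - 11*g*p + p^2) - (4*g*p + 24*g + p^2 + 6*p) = 24*g^2 - 15*g*p - 24*g - 6*p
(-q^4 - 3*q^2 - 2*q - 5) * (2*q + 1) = -2*q^5 - q^4 - 6*q^3 - 7*q^2 - 12*q - 5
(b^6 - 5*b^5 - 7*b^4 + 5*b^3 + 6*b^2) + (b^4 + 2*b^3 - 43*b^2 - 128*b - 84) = b^6 - 5*b^5 - 6*b^4 + 7*b^3 - 37*b^2 - 128*b - 84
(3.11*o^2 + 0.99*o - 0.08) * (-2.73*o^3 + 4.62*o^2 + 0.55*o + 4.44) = -8.4903*o^5 + 11.6655*o^4 + 6.5027*o^3 + 13.9833*o^2 + 4.3516*o - 0.3552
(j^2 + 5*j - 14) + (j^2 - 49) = 2*j^2 + 5*j - 63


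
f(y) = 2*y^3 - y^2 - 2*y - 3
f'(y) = 6*y^2 - 2*y - 2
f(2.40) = 14.09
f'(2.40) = 27.76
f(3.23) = 47.50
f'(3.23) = 54.14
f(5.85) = 351.48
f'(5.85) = 191.64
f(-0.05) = -2.90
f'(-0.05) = -1.88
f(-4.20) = -160.42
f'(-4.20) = 112.24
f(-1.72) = -12.70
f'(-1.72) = 19.19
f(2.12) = 7.32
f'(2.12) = 20.73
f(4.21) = 120.09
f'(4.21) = 95.92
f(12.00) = 3285.00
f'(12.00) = 838.00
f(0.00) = -3.00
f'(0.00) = -2.00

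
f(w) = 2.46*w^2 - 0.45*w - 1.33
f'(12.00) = 58.59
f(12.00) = 347.51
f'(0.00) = -0.45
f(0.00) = -1.33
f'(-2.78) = -14.13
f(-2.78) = 18.93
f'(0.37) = 1.37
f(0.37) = -1.16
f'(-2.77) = -14.08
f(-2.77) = 18.79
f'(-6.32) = -31.54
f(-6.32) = 99.77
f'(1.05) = 4.72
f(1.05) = 0.91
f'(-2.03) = -10.44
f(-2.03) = 9.72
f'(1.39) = 6.39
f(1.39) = 2.80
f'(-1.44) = -7.53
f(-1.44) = 4.42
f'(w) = 4.92*w - 0.45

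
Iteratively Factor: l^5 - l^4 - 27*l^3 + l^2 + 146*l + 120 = (l - 3)*(l^4 + 2*l^3 - 21*l^2 - 62*l - 40) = (l - 3)*(l + 2)*(l^3 - 21*l - 20) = (l - 3)*(l + 1)*(l + 2)*(l^2 - l - 20) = (l - 5)*(l - 3)*(l + 1)*(l + 2)*(l + 4)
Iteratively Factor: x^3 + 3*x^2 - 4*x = (x + 4)*(x^2 - x) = (x - 1)*(x + 4)*(x)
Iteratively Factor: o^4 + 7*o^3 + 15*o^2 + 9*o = (o + 3)*(o^3 + 4*o^2 + 3*o) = (o + 1)*(o + 3)*(o^2 + 3*o) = (o + 1)*(o + 3)^2*(o)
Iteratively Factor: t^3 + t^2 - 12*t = (t)*(t^2 + t - 12) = t*(t + 4)*(t - 3)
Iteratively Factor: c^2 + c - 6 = (c + 3)*(c - 2)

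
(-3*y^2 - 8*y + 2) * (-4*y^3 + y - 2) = 12*y^5 + 32*y^4 - 11*y^3 - 2*y^2 + 18*y - 4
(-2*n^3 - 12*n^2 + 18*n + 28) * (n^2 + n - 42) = -2*n^5 - 14*n^4 + 90*n^3 + 550*n^2 - 728*n - 1176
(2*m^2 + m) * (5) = 10*m^2 + 5*m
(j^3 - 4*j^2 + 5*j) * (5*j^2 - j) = 5*j^5 - 21*j^4 + 29*j^3 - 5*j^2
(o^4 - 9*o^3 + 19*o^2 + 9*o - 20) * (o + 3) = o^5 - 6*o^4 - 8*o^3 + 66*o^2 + 7*o - 60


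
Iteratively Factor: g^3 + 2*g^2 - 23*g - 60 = (g + 4)*(g^2 - 2*g - 15) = (g - 5)*(g + 4)*(g + 3)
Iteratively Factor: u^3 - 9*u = (u + 3)*(u^2 - 3*u) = u*(u + 3)*(u - 3)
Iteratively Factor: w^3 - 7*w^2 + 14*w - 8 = (w - 1)*(w^2 - 6*w + 8) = (w - 2)*(w - 1)*(w - 4)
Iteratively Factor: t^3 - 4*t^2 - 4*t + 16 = (t - 2)*(t^2 - 2*t - 8) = (t - 2)*(t + 2)*(t - 4)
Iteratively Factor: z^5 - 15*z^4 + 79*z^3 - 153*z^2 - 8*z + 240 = (z - 5)*(z^4 - 10*z^3 + 29*z^2 - 8*z - 48) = (z - 5)*(z - 3)*(z^3 - 7*z^2 + 8*z + 16) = (z - 5)*(z - 3)*(z + 1)*(z^2 - 8*z + 16) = (z - 5)*(z - 4)*(z - 3)*(z + 1)*(z - 4)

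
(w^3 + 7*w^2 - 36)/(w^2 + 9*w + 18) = w - 2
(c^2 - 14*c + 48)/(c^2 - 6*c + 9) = (c^2 - 14*c + 48)/(c^2 - 6*c + 9)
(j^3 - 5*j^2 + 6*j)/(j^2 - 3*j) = j - 2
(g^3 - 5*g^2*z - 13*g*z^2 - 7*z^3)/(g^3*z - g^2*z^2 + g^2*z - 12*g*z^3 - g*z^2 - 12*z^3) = (-g^3 + 5*g^2*z + 13*g*z^2 + 7*z^3)/(z*(-g^3 + g^2*z - g^2 + 12*g*z^2 + g*z + 12*z^2))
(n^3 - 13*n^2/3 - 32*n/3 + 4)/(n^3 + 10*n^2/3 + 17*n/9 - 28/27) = 9*(n^2 - 4*n - 12)/(9*n^2 + 33*n + 28)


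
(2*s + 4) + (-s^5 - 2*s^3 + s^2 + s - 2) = -s^5 - 2*s^3 + s^2 + 3*s + 2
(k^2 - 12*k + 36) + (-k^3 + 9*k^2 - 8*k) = -k^3 + 10*k^2 - 20*k + 36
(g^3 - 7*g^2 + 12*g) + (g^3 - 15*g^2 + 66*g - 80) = 2*g^3 - 22*g^2 + 78*g - 80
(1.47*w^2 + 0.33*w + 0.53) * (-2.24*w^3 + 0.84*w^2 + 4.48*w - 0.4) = -3.2928*w^5 + 0.4956*w^4 + 5.6756*w^3 + 1.3356*w^2 + 2.2424*w - 0.212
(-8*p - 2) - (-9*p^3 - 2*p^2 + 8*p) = 9*p^3 + 2*p^2 - 16*p - 2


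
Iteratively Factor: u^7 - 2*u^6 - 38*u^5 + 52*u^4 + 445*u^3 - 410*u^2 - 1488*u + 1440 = (u + 4)*(u^6 - 6*u^5 - 14*u^4 + 108*u^3 + 13*u^2 - 462*u + 360) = (u - 1)*(u + 4)*(u^5 - 5*u^4 - 19*u^3 + 89*u^2 + 102*u - 360) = (u - 1)*(u + 3)*(u + 4)*(u^4 - 8*u^3 + 5*u^2 + 74*u - 120) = (u - 1)*(u + 3)^2*(u + 4)*(u^3 - 11*u^2 + 38*u - 40) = (u - 4)*(u - 1)*(u + 3)^2*(u + 4)*(u^2 - 7*u + 10) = (u - 5)*(u - 4)*(u - 1)*(u + 3)^2*(u + 4)*(u - 2)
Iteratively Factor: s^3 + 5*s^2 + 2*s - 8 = (s + 2)*(s^2 + 3*s - 4) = (s - 1)*(s + 2)*(s + 4)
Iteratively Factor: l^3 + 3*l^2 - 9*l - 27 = (l - 3)*(l^2 + 6*l + 9) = (l - 3)*(l + 3)*(l + 3)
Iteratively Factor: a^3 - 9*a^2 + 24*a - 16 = (a - 1)*(a^2 - 8*a + 16) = (a - 4)*(a - 1)*(a - 4)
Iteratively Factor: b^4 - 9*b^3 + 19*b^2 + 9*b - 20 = (b - 5)*(b^3 - 4*b^2 - b + 4) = (b - 5)*(b + 1)*(b^2 - 5*b + 4) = (b - 5)*(b - 1)*(b + 1)*(b - 4)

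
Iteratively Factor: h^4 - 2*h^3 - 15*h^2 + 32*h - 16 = (h - 1)*(h^3 - h^2 - 16*h + 16) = (h - 4)*(h - 1)*(h^2 + 3*h - 4) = (h - 4)*(h - 1)*(h + 4)*(h - 1)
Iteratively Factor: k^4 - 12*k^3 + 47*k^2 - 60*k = (k - 4)*(k^3 - 8*k^2 + 15*k) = (k - 5)*(k - 4)*(k^2 - 3*k) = k*(k - 5)*(k - 4)*(k - 3)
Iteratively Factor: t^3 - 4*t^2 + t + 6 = (t - 2)*(t^2 - 2*t - 3) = (t - 3)*(t - 2)*(t + 1)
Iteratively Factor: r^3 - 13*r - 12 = (r - 4)*(r^2 + 4*r + 3) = (r - 4)*(r + 3)*(r + 1)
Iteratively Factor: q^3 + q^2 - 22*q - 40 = (q + 2)*(q^2 - q - 20) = (q - 5)*(q + 2)*(q + 4)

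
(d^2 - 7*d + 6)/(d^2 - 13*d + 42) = (d - 1)/(d - 7)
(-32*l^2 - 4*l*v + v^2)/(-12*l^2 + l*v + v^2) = (-8*l + v)/(-3*l + v)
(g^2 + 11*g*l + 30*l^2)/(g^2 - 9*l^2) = (g^2 + 11*g*l + 30*l^2)/(g^2 - 9*l^2)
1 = 1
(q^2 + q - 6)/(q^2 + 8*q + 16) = (q^2 + q - 6)/(q^2 + 8*q + 16)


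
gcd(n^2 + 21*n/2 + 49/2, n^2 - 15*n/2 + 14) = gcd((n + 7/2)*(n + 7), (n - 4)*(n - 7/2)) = 1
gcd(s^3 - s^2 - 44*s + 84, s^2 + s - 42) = s^2 + s - 42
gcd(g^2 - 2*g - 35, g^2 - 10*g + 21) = g - 7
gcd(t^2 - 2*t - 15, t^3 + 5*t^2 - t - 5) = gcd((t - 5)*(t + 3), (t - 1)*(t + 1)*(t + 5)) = 1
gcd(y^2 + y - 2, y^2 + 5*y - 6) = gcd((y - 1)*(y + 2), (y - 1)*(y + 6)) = y - 1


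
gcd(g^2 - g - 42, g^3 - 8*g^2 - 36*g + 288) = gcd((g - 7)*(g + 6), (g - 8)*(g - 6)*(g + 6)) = g + 6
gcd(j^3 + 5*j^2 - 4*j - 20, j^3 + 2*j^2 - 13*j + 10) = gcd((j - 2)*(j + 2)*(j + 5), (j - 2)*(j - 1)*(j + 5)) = j^2 + 3*j - 10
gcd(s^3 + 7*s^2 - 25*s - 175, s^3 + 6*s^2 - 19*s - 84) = s + 7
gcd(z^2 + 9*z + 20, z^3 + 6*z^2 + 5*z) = z + 5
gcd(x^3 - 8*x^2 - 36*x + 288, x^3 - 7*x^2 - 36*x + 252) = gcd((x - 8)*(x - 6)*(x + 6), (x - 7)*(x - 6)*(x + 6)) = x^2 - 36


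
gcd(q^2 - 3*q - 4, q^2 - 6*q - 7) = q + 1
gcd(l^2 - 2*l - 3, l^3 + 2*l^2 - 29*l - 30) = l + 1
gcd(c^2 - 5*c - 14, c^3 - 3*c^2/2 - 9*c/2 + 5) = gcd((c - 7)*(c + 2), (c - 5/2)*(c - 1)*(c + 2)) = c + 2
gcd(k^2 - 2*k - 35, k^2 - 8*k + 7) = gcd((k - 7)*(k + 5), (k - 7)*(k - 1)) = k - 7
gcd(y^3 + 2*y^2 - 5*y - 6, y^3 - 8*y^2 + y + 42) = 1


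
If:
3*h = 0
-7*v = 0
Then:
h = 0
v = 0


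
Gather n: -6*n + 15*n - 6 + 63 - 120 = 9*n - 63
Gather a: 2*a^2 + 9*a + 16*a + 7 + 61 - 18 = 2*a^2 + 25*a + 50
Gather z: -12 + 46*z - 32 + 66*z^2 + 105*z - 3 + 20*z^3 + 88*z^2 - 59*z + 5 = 20*z^3 + 154*z^2 + 92*z - 42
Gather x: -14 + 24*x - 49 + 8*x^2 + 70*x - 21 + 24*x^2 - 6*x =32*x^2 + 88*x - 84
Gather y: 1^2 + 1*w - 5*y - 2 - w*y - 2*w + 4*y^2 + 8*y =-w + 4*y^2 + y*(3 - w) - 1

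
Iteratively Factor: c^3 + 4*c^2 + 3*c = (c + 1)*(c^2 + 3*c) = (c + 1)*(c + 3)*(c)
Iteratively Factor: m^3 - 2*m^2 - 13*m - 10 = (m + 2)*(m^2 - 4*m - 5) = (m + 1)*(m + 2)*(m - 5)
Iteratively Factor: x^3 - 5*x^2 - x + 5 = (x + 1)*(x^2 - 6*x + 5) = (x - 5)*(x + 1)*(x - 1)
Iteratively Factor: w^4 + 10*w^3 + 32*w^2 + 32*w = (w + 2)*(w^3 + 8*w^2 + 16*w) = (w + 2)*(w + 4)*(w^2 + 4*w) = w*(w + 2)*(w + 4)*(w + 4)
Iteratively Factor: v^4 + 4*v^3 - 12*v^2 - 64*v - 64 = (v - 4)*(v^3 + 8*v^2 + 20*v + 16) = (v - 4)*(v + 2)*(v^2 + 6*v + 8) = (v - 4)*(v + 2)*(v + 4)*(v + 2)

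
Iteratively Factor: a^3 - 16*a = (a + 4)*(a^2 - 4*a) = (a - 4)*(a + 4)*(a)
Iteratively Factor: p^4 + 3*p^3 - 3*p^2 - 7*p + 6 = (p + 2)*(p^3 + p^2 - 5*p + 3) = (p + 2)*(p + 3)*(p^2 - 2*p + 1) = (p - 1)*(p + 2)*(p + 3)*(p - 1)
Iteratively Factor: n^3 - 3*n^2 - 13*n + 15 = (n - 5)*(n^2 + 2*n - 3) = (n - 5)*(n - 1)*(n + 3)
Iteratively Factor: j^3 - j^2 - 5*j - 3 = (j - 3)*(j^2 + 2*j + 1) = (j - 3)*(j + 1)*(j + 1)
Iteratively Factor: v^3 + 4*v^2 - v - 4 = (v + 1)*(v^2 + 3*v - 4) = (v - 1)*(v + 1)*(v + 4)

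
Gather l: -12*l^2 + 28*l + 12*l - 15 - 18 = -12*l^2 + 40*l - 33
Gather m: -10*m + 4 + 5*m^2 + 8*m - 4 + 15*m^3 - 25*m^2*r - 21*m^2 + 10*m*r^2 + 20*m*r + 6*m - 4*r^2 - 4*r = 15*m^3 + m^2*(-25*r - 16) + m*(10*r^2 + 20*r + 4) - 4*r^2 - 4*r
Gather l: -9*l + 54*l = 45*l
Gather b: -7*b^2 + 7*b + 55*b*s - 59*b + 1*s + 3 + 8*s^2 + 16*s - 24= -7*b^2 + b*(55*s - 52) + 8*s^2 + 17*s - 21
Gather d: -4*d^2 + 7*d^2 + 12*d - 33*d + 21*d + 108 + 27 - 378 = 3*d^2 - 243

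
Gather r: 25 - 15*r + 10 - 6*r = 35 - 21*r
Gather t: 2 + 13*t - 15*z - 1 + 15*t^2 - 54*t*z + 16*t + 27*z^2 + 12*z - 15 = 15*t^2 + t*(29 - 54*z) + 27*z^2 - 3*z - 14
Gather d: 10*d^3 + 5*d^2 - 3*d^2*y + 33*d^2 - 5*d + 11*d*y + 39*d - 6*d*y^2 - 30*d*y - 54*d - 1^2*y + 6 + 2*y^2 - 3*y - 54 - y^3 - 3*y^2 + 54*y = 10*d^3 + d^2*(38 - 3*y) + d*(-6*y^2 - 19*y - 20) - y^3 - y^2 + 50*y - 48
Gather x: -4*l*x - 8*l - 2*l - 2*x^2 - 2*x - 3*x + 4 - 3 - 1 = -10*l - 2*x^2 + x*(-4*l - 5)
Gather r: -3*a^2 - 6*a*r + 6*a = -3*a^2 - 6*a*r + 6*a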